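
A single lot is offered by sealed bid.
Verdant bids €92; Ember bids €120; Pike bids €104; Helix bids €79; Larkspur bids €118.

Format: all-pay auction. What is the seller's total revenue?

Total revenue: €513

All-pay auction: the highest bidder wins the item, but every bidder pays their own bid.
Bids in order: 120 (Ember) > 118 (Larkspur) > 104 (Pike) > 92 (Verdant) > 79 (Helix)
Every bidder forfeits their bid regardless of winning.
Revenue = 92 + 120 + 104 + 79 + 118 = €513.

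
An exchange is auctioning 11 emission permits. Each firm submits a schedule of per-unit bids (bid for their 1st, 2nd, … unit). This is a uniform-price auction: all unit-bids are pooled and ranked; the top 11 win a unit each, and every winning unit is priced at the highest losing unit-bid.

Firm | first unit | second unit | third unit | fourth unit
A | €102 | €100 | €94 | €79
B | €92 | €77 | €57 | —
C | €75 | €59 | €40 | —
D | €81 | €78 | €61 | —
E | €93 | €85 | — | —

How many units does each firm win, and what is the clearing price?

A 4, B 2, C 1, D 2, E 2; clearing price €61

Pooled unit-bids ranked (top 11): 102 (A-1), 100 (A-2), 94 (A-3), 93 (E-1), 92 (B-1), 85 (E-2), 81 (D-1), 79 (A-4), 78 (D-2), 77 (B-2), 75 (C-1)
The (k+1)-th unit-bid is €61.
Allocation: A 4, B 2, C 1, D 2, E 2.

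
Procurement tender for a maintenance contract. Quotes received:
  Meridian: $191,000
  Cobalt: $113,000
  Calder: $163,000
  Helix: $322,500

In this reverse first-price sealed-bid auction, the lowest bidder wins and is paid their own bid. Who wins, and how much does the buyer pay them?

Sorting bids: 113,000 (Cobalt) < 163,000 (Calder) < 191,000 (Meridian) < 322,500 (Helix)
First-price: Cobalt is paid what they bid, $113,000.

Cobalt is paid $113,000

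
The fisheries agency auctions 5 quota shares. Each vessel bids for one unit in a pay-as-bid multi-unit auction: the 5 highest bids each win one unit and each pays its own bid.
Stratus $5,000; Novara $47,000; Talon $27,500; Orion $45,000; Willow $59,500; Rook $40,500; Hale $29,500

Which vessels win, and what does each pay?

Sorting: 59,500 (Willow), 47,000 (Novara), 45,000 (Orion), 40,500 (Rook), 29,500 (Hale), 27,500 (Talon), 5,000 (Stratus)
Winners (5 units): Willow, Novara, Orion, Rook, Hale.
Each winner pays its own bid: Willow $59,500, Novara $47,000, Orion $45,000, Rook $40,500, Hale $29,500.

Willow $59,500, Novara $47,000, Orion $45,000, Rook $40,500, Hale $29,500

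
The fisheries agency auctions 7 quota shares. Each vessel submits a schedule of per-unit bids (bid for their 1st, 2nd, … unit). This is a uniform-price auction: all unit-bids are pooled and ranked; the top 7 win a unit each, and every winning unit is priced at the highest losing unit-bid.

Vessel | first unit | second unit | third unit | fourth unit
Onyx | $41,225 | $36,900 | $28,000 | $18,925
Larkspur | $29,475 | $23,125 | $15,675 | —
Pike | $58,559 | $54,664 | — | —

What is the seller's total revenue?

Merging the schedules and taking the best 7: 58,559 (Pike-1), 54,664 (Pike-2), 41,225 (Onyx-1), 36,900 (Onyx-2), 29,475 (Larkspur-1), 28,000 (Onyx-3), 23,125 (Larkspur-2)
First bid not allocated: $18,925.
Allocation: Larkspur 2, Onyx 3, Pike 2. Every unit priced at $18,925.
Revenue = 7 × 18,925 = $132,475.

Total revenue: $132,475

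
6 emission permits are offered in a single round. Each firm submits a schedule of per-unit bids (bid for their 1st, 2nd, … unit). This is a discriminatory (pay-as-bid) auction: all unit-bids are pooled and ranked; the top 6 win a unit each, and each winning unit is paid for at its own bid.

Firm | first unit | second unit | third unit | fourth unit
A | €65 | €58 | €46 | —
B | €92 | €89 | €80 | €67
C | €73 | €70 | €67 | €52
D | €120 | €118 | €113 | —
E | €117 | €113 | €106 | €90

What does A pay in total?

A pays €0

Pooled unit-bids ranked (top 6): 120 (D-1), 118 (D-2), 117 (E-1), 113 (D-3), 113 (E-2), 106 (E-3)
Next rejected bid: €92 (not a price — pay-as-bid).
A wins no units.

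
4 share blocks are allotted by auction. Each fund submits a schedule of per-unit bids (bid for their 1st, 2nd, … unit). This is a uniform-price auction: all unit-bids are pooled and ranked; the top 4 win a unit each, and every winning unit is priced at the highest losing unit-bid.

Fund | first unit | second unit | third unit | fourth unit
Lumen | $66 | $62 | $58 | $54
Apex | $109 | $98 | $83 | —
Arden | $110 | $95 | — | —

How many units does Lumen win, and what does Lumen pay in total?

Lumen: 0 units, pays $0

All unit-bids, highest first — top 4: 110 (Arden-1), 109 (Apex-1), 98 (Apex-2), 95 (Arden-2)
First bid not allocated: $83.
Lumen wins 0 unit(s) at $83 each.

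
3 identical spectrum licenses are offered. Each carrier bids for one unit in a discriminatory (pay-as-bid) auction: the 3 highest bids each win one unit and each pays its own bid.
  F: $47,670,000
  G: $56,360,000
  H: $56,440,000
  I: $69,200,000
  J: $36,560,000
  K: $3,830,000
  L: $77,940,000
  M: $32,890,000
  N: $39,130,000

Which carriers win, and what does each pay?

L $77,940,000, I $69,200,000, H $56,440,000

Ordering the bids: 77,940,000 (L), 69,200,000 (I), 56,440,000 (H), 56,360,000 (G), 47,670,000 (F), …
The 3 highest are L, I, H.
Each winner pays its own bid: L $77,940,000, I $69,200,000, H $56,440,000.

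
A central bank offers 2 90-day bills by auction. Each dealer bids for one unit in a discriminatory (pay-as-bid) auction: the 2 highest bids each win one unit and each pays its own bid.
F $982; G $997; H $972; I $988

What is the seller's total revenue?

Total revenue: $1,985

Bids ranked high→low: 997 (G), 988 (I), 982 (F), 972 (H)
The 2 highest are G, I.
Total revenue = 997 + 988 = $1,985.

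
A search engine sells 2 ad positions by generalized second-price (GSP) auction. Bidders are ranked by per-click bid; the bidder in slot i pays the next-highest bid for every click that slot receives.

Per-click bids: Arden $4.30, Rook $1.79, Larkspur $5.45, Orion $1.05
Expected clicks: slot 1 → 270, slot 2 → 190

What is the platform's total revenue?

Sorting advertisers: $5.45 (Larkspur) > $4.30 (Arden) > $1.79 (Rook) > …
Slot 1: Larkspur pays $4.30 × 270 = $1161.00
Slot 2: Arden pays $1.79 × 190 = $340.10
Total = $1501.10

Total revenue: $1501.10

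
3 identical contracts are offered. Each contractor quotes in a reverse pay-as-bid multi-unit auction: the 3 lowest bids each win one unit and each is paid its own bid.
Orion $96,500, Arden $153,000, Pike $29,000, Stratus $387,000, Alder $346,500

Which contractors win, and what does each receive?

Pike $29,000, Orion $96,500, Arden $153,000

Ordering the bids: 29,000 (Pike), 96,500 (Orion), 153,000 (Arden), 346,500 (Alder), 387,000 (Stratus)
The 3 lowest are Pike, Orion, Arden.
Each winner is paid its own bid: Pike $29,000, Orion $96,500, Arden $153,000.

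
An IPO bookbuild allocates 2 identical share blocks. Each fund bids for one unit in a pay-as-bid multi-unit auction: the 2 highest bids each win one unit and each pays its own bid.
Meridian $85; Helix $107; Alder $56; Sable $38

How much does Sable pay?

Sorting: 107 (Helix), 85 (Meridian), 56 (Alder), 38 (Sable)
The 2 highest are Helix, Meridian.
Sable does not win → $0.

Sable pays $0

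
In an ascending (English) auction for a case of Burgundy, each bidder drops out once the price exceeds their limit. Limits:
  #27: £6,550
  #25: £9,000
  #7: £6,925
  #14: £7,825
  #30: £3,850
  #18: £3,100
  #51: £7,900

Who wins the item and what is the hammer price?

#25 wins at £7,900

Ascending (English) auction: the price rises until one bidder remains; the winner pays the price at which the last rival dropped out.
Limits in order: 9,000 (#25) > 7,900 (#51) > 7,825 (#14) > 6,925 (#7) > 6,550 (#27) > 3,850 (#30) > …
Once the price passes £7,900, only #25 is left; the hammer falls at #51's limit of £7,900.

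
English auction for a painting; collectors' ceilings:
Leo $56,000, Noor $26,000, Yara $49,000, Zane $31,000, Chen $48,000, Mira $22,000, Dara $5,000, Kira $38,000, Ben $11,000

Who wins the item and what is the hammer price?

Limits ranked: 56,000 (Leo) > 49,000 (Yara) > 48,000 (Chen) > 38,000 (Kira) > 31,000 (Zane) > 26,000 (Noor) > …
Yara is the last rival to drop out, at $49,000; Leo remains and wins at that price.

Leo wins at $49,000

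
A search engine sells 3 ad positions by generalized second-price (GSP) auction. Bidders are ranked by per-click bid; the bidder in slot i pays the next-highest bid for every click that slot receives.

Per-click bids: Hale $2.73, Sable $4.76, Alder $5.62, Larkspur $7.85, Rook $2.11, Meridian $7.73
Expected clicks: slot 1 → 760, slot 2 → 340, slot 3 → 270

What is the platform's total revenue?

Total revenue: $9070.80

Sorting advertisers: $7.85 (Larkspur) > $7.73 (Meridian) > $5.62 (Alder) > $4.76 (Sable) > …
Slot 1: Larkspur pays $7.73 × 760 = $5874.80
Slot 2: Meridian pays $5.62 × 340 = $1910.80
Slot 3: Alder pays $4.76 × 270 = $1285.20
Total = $9070.80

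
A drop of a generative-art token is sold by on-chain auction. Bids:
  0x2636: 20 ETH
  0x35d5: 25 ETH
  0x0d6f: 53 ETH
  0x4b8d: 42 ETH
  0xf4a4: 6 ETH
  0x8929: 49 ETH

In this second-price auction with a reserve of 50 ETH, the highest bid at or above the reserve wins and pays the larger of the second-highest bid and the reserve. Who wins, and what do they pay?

0x0d6f pays 50 ETH

Rule: the highest bid at or above the reserve wins and pays the larger of the second-highest bid and the reserve.
Sorting bids: 53 (0x0d6f) > 49 (0x8929) > 42 (0x4b8d) > 25 (0x35d5) > 20 (0x2636) > 6 (0xf4a4)
0x0d6f has the top bid at or above the reserve (53 ETH).
max(second-highest 49 ETH, reserve 50 ETH) = 50 ETH.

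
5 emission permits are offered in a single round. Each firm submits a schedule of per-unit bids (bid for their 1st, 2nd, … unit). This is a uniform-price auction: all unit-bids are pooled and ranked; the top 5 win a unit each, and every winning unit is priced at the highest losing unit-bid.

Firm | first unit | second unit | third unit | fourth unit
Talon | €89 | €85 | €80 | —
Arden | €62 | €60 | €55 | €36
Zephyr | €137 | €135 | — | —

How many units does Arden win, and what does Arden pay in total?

Pooled unit-bids ranked (top 5): 137 (Zephyr-1), 135 (Zephyr-2), 89 (Talon-1), 85 (Talon-2), 80 (Talon-3)
First bid not allocated: €62.
Arden wins 0 unit(s) at €62 each.

Arden: 0 units, pays €0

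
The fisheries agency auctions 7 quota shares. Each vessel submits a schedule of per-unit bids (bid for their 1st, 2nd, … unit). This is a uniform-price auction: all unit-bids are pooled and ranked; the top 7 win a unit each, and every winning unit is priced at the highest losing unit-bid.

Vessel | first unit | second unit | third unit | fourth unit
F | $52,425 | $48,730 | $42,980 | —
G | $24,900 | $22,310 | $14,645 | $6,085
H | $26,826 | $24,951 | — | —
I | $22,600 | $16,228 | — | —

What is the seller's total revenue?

Total revenue: $156,170

All unit-bids, highest first — top 7: 52,425 (F-1), 48,730 (F-2), 42,980 (F-3), 26,826 (H-1), 24,951 (H-2), 24,900 (G-1), 22,600 (I-1)
First bid not allocated: $22,310.
Allocation: F 3, G 1, H 2, I 1. Every unit priced at $22,310.
Revenue = 7 × 22,310 = $156,170.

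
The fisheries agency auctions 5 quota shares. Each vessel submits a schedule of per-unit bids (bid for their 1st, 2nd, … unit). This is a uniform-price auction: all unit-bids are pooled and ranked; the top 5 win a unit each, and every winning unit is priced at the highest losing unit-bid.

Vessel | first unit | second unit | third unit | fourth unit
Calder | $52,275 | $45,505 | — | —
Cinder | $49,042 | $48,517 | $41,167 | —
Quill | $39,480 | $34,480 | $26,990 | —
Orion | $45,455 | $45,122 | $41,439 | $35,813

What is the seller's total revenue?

Total revenue: $225,610

Merging the schedules and taking the best 5: 52,275 (Calder-1), 49,042 (Cinder-1), 48,517 (Cinder-2), 45,505 (Calder-2), 45,455 (Orion-1)
First bid not allocated: $45,122.
Allocation: Calder 2, Cinder 2, Orion 1. Every unit priced at $45,122.
Revenue = 5 × 45,122 = $225,610.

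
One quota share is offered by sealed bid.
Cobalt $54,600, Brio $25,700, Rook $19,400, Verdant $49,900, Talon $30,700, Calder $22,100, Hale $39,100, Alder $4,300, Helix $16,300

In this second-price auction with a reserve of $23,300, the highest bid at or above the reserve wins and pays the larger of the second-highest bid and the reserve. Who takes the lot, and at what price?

Second-price auction with a reserve of $23,300: the highest bid at or above the reserve wins and pays the larger of the second-highest bid and the reserve.
Sorting bids: 54,600 (Cobalt) > 49,900 (Verdant) > 39,100 (Hale) > 30,700 (Talon) > 25,700 (Brio) > 22,100 (Calder) > …
Highest eligible bid: Cobalt at $54,600.
Second-highest bid $49,900 exceeds the reserve $23,300 → payment $49,900.

Cobalt pays $49,900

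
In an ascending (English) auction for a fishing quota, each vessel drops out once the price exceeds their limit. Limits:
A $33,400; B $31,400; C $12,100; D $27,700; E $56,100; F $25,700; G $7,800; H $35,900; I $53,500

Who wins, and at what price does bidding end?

E wins at $53,500

Open ascending-bid auction: the price rises until one bidder remains; the winner pays the price at which the last rival dropped out.
Limits in order: 56,100 (E) > 53,500 (I) > 35,900 (H) > 33,400 (A) > 31,400 (B) > 27,700 (D) > …
I is the last rival to drop out, at $53,500; E remains and wins at that price.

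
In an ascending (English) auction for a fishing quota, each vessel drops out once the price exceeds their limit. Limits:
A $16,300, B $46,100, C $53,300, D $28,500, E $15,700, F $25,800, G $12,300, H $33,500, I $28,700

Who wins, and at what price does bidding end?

C wins at $46,100

Sorting limits: 53,300 (C) > 46,100 (B) > 33,500 (H) > 28,700 (I) > 28,500 (D) > 25,800 (F) > …
Bidding ends when B exits at $46,100; C takes it.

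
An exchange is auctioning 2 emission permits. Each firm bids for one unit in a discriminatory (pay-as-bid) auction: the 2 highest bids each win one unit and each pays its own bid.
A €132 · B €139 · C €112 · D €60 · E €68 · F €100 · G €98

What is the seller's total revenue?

Total revenue: €271

Bids ranked high→low: 139 (B), 132 (A), 112 (C), 100 (F), …
The 2 highest are B, A.
Total revenue = 139 + 132 = €271.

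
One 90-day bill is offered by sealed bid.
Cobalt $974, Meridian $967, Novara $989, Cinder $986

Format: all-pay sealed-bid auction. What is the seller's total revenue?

Total revenue: $3,916

All-pay sealed-bid auction: the highest bidder wins the item, but every bidder pays their own bid.
Bids in order: 989 (Novara) > 986 (Cinder) > 974 (Cobalt) > 967 (Meridian)
Every bidder forfeits their bid regardless of winning.
Revenue = 974 + 967 + 989 + 986 = $3,916.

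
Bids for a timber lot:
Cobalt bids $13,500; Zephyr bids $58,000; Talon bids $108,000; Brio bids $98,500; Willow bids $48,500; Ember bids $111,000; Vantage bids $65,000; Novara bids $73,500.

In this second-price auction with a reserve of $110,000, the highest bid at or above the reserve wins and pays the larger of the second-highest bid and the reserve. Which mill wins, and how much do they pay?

Ember pays $110,000

Bids in order: 111,000 (Ember) > 108,000 (Talon) > 98,500 (Brio) > 73,500 (Novara) > 65,000 (Vantage) > 58,000 (Zephyr) > …
Ember has the top bid at or above the reserve ($111,000).
Second-highest bid $108,000 is below the reserve $110,000, so the reserve binds → payment $110,000.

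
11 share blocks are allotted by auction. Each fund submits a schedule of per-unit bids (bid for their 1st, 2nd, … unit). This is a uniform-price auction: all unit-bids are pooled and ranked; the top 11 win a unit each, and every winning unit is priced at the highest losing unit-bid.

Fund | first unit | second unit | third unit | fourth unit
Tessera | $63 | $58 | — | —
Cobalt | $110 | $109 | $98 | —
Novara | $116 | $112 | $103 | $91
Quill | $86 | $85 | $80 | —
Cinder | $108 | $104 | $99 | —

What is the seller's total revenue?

Total revenue: $935

All unit-bids, highest first — top 11: 116 (Novara-1), 112 (Novara-2), 110 (Cobalt-1), 109 (Cobalt-2), 108 (Cinder-1), 104 (Cinder-2), 103 (Novara-3), 99 (Cinder-3), 98 (Cobalt-3), 91 (Novara-4), 86 (Quill-1)
The (k+1)-th unit-bid is $85.
Allocation: Cinder 3, Cobalt 3, Novara 4, Quill 1. Every unit priced at $85.
Revenue = 11 × 85 = $935.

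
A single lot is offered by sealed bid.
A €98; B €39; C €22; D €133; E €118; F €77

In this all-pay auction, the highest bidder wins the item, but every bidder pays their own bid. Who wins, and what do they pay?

D pays €133

All-pay auction: the highest bidder wins the item, but every bidder pays their own bid.
Bids in order: 133 (D) > 118 (E) > 98 (A) > 77 (F) > 39 (B) > 22 (C)
D is highest and takes the item; every bidder forfeits their bid.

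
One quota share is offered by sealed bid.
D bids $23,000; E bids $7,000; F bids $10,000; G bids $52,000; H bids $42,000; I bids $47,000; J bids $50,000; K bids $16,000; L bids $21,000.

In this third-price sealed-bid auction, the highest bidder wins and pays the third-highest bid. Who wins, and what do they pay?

Bids ranked: 52,000 (G) > 50,000 (J) > 47,000 (I) > 42,000 (H) > 23,000 (D) > 21,000 (L) > …
G is highest; pays the third-highest bid, $47,000.

G pays $47,000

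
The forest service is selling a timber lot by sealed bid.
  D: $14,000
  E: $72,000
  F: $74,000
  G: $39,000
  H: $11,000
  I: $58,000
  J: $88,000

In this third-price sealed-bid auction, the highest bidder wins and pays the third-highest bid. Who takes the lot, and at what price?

J pays $72,000

Bids ranked: 88,000 (J) > 74,000 (F) > 72,000 (E) > 58,000 (I) > 39,000 (G) > 14,000 (D) > …
J is highest; pays the third-highest bid, $72,000.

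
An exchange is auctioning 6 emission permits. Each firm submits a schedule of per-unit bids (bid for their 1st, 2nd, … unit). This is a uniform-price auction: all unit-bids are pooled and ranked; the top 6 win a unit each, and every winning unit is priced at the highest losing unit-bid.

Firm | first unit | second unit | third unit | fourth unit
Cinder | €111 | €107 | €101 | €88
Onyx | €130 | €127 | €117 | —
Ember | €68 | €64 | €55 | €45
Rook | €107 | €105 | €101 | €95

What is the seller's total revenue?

Total revenue: €630

Merging the schedules and taking the best 6: 130 (Onyx-1), 127 (Onyx-2), 117 (Onyx-3), 111 (Cinder-1), 107 (Cinder-2), 107 (Rook-1)
Highest rejected unit-bid = €105.
Allocation: Cinder 2, Onyx 3, Rook 1. Every unit priced at €105.
Revenue = 6 × 105 = €630.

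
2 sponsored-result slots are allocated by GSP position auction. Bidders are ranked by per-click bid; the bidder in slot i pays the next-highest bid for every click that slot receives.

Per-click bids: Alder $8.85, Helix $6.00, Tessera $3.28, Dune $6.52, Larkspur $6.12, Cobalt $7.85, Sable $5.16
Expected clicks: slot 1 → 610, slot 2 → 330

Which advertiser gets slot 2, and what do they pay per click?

Per-click bids in order: $8.85 (Alder) > $7.85 (Cobalt) > $6.52 (Dune) > …
Slot 2 goes to the second-ranked bidder, Cobalt, who pays the next bid down: $6.52/click.

Cobalt; $6.52 per click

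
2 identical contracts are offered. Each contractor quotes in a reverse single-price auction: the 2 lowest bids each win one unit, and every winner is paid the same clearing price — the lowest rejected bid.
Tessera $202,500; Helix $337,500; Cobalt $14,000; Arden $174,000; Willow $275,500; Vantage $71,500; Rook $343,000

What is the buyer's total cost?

Sorting: 14,000 (Cobalt), 71,500 (Vantage), 174,000 (Arden), 202,500 (Tessera), …
Winners (2 units): Cobalt, Vantage.
Lowest unsuccessful bid: $174,000 → clearing price.
Total cost = 2 × $174,000 = $348,000.

Total cost: $348,000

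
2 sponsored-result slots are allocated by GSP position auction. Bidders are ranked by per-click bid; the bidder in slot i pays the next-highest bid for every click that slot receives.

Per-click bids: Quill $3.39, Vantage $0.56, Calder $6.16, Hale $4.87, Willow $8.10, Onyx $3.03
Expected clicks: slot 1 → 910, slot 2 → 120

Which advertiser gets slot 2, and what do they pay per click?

Sorting advertisers: $8.10 (Willow) > $6.16 (Calder) > $4.87 (Hale) > …
Slot 2 goes to the second-ranked bidder, Calder, who pays the next bid down: $4.87/click.

Calder; $4.87 per click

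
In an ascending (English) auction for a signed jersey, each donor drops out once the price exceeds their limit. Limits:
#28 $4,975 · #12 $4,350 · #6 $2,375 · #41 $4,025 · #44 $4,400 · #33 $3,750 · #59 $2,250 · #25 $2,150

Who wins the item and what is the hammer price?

#28 wins at $4,400

Limits in order: 4,975 (#28) > 4,400 (#44) > 4,350 (#12) > 4,025 (#41) > 3,750 (#33) > 2,375 (#6) > …
Once the price passes $4,400, only #28 is left; the hammer falls at #44's limit of $4,400.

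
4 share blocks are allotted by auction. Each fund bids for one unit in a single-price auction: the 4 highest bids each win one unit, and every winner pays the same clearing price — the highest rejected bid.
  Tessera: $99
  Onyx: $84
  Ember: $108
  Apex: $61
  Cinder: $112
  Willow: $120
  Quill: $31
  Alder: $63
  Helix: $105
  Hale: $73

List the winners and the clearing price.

Bids ranked high→low: 120 (Willow), 112 (Cinder), 108 (Ember), 105 (Helix), 99 (Tessera), 84 (Onyx), …
Winners (4 units): Willow, Cinder, Ember, Helix.
Clearing price = highest rejected bid = $99.

Willow, Cinder, Ember, Helix; each pays $99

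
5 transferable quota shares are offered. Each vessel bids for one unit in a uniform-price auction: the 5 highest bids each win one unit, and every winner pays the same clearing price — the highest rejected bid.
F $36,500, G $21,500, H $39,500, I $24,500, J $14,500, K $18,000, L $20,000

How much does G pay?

Ordering the bids: 39,500 (H), 36,500 (F), 24,500 (I), 21,500 (G), 20,000 (L), 18,000 (K), 14,500 (J)
Winners (5 units): H, F, I, G, L.
Highest unsuccessful bid: $18,000 → clearing price.
G wins → pays $18,000.

G pays $18,000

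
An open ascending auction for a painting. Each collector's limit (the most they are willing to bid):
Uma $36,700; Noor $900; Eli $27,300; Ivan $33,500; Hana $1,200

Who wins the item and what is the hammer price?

Open ascending-bid auction: the price rises until one bidder remains; the winner pays the price at which the last rival dropped out.
Limits in order: 36,700 (Uma) > 33,500 (Ivan) > 27,300 (Eli) > 1,200 (Hana) > 900 (Noor)
Bidding ends when Ivan exits at $33,500; Uma takes it.

Uma wins at $33,500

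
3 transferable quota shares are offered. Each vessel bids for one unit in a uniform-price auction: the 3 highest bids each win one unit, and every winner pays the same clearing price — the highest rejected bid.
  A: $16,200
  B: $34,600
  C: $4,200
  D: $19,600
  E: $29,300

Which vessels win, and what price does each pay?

Ordering the bids: 34,600 (B), 29,300 (E), 19,600 (D), 16,200 (A), 4,200 (C)
Top 3: B, E, D.
First losing bid is A's $16,200, which sets the uniform price.

B, E, D; each pays $16,200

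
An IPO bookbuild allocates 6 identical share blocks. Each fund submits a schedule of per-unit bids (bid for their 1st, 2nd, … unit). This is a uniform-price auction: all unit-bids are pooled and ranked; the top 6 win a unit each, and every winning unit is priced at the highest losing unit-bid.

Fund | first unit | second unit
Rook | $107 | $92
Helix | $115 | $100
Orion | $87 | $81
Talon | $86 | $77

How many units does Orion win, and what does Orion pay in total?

Orion: 1 unit, pays $81

All unit-bids, highest first — top 6: 115 (Helix-1), 107 (Rook-1), 100 (Helix-2), 92 (Rook-2), 87 (Orion-1), 86 (Talon-1)
Highest rejected unit-bid = $81.
Orion wins 1 unit(s) at $81 each.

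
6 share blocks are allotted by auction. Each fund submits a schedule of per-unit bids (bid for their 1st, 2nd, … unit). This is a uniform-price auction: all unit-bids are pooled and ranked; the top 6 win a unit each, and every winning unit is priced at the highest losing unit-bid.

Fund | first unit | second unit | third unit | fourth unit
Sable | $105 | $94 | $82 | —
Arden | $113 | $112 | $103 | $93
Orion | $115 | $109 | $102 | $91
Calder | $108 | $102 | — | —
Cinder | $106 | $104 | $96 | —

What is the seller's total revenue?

Total revenue: $630

All unit-bids, highest first — top 6: 115 (Orion-1), 113 (Arden-1), 112 (Arden-2), 109 (Orion-2), 108 (Calder-1), 106 (Cinder-1)
Highest rejected unit-bid = $105.
Allocation: Arden 2, Calder 1, Cinder 1, Orion 2. Every unit priced at $105.
Revenue = 6 × 105 = $630.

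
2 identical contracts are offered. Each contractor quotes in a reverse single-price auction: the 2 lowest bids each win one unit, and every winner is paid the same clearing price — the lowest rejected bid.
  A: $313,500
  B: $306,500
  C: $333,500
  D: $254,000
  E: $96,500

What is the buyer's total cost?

Total cost: $613,000

Bids ranked low→high: 96,500 (E), 254,000 (D), 306,500 (B), 313,500 (A), …
Winners (2 units): E, D.
First losing bid is B's $306,500, which sets the uniform price.
Total cost = 2 × $306,500 = $613,000.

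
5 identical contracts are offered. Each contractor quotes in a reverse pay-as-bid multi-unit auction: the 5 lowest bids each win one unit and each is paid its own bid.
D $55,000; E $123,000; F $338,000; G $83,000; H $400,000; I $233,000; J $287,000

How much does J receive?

Sorting: 55,000 (D), 83,000 (G), 123,000 (E), 233,000 (I), 287,000 (J), 338,000 (F), 400,000 (H)
The 5 lowest are D, G, E, I, J.
J wins → own bid $287,000.

J is paid $287,000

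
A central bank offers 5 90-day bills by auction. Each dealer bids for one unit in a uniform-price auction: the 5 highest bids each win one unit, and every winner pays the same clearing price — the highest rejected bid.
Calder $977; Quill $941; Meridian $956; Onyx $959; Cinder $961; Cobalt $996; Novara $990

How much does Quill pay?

Quill pays $0

Sorting: 996 (Cobalt), 990 (Novara), 977 (Calder), 961 (Cinder), 959 (Onyx), 956 (Meridian), 941 (Quill)
Top 5: Cobalt, Novara, Calder, Cinder, Onyx.
First losing bid is Meridian's $956, which sets the uniform price.
Quill does not win → pays $0.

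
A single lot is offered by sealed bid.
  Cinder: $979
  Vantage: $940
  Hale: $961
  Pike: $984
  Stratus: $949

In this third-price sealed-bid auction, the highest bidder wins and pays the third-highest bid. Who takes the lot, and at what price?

Pike pays $961

Bids ranked: 984 (Pike) > 979 (Cinder) > 961 (Hale) > 949 (Stratus) > 940 (Vantage)
Pike is highest; pays the third-highest bid, $961.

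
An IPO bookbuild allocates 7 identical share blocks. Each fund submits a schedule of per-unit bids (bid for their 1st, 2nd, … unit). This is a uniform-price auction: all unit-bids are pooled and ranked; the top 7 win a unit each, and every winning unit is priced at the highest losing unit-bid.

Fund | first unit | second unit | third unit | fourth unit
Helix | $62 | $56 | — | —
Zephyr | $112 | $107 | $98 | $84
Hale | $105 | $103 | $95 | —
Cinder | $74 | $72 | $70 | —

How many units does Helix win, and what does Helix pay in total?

Merging the schedules and taking the best 7: 112 (Zephyr-1), 107 (Zephyr-2), 105 (Hale-1), 103 (Hale-2), 98 (Zephyr-3), 95 (Hale-3), 84 (Zephyr-4)
The (k+1)-th unit-bid is $74.
Helix wins 0 unit(s) at $74 each.

Helix: 0 units, pays $0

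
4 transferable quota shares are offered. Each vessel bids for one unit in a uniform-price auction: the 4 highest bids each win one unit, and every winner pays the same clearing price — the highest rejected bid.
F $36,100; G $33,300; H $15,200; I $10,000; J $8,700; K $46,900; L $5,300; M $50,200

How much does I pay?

Bids ranked high→low: 50,200 (M), 46,900 (K), 36,100 (F), 33,300 (G), 15,200 (H), 10,000 (I), …
Winners (4 units): M, K, F, G.
Highest unsuccessful bid: $15,200 → clearing price.
I does not win → pays $0.

I pays $0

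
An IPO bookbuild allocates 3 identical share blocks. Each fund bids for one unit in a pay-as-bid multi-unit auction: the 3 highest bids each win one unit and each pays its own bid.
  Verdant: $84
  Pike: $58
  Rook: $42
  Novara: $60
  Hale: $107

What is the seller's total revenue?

Total revenue: $251

Ordering the bids: 107 (Hale), 84 (Verdant), 60 (Novara), 58 (Pike), 42 (Rook)
The 3 highest are Hale, Verdant, Novara.
Total revenue = 107 + 84 + 60 = $251.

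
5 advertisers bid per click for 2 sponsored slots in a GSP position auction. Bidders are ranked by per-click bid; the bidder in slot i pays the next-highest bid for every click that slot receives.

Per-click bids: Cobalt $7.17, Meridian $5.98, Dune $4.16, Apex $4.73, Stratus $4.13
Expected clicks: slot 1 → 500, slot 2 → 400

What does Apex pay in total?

Apex pays $0.00

Ranked by bid: $7.17 (Cobalt) > $5.98 (Meridian) > $4.73 (Apex) > …
Apex ranks below slot 2 → no slot, pays nothing.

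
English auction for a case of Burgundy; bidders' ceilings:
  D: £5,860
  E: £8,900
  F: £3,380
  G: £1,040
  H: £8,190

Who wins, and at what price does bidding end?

Sorting limits: 8,900 (E) > 8,190 (H) > 5,860 (D) > 3,380 (F) > 1,040 (G)
H is the last rival to drop out, at £8,190; E remains and wins at that price.

E wins at £8,190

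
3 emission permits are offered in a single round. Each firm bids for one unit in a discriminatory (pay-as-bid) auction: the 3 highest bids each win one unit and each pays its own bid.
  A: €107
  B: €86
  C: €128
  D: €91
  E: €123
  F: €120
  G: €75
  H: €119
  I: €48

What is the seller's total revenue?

Total revenue: €371

Sorting: 128 (C), 123 (E), 120 (F), 119 (H), 107 (A), …
The 3 highest are C, E, F.
Total revenue = 128 + 123 + 120 = €371.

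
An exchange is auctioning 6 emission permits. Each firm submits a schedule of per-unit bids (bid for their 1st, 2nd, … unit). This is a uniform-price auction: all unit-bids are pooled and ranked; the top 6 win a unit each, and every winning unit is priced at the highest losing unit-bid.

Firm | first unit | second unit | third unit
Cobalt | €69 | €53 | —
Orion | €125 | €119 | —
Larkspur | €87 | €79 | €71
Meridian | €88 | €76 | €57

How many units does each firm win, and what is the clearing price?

All unit-bids, highest first — top 6: 125 (Orion-1), 119 (Orion-2), 88 (Meridian-1), 87 (Larkspur-1), 79 (Larkspur-2), 76 (Meridian-2)
The (k+1)-th unit-bid is €71.
Allocation: Larkspur 2, Meridian 2, Orion 2.

Larkspur 2, Meridian 2, Orion 2; clearing price €71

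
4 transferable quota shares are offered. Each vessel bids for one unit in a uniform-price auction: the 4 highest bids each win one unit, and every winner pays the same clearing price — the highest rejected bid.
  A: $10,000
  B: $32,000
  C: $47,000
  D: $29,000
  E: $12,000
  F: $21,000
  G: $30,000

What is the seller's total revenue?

Total revenue: $84,000

Sorting: 47,000 (C), 32,000 (B), 30,000 (G), 29,000 (D), 21,000 (F), 12,000 (E), …
Top 4: C, B, G, D.
Highest unsuccessful bid: $21,000 → clearing price.
Total revenue = 4 × $21,000 = $84,000.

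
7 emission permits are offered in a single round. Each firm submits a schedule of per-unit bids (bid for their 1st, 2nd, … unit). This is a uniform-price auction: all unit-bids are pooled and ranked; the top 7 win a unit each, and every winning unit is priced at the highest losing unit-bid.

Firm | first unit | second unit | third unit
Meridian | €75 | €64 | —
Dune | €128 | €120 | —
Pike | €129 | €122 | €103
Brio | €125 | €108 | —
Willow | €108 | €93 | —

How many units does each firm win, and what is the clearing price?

Brio 2, Dune 2, Pike 2, Willow 1; clearing price €103

Pooled unit-bids ranked (top 7): 129 (Pike-1), 128 (Dune-1), 125 (Brio-1), 122 (Pike-2), 120 (Dune-2), 108 (Brio-2), 108 (Willow-1)
Highest rejected unit-bid = €103.
Allocation: Brio 2, Dune 2, Pike 2, Willow 1.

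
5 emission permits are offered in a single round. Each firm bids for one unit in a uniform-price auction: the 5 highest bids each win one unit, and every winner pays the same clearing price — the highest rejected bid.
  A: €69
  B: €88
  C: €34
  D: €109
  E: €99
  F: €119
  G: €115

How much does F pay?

F pays €69

Ordering the bids: 119 (F), 115 (G), 109 (D), 99 (E), 88 (B), 69 (A), 34 (C)
Winners (5 units): F, G, D, E, B.
First losing bid is A's €69, which sets the uniform price.
F wins → pays €69.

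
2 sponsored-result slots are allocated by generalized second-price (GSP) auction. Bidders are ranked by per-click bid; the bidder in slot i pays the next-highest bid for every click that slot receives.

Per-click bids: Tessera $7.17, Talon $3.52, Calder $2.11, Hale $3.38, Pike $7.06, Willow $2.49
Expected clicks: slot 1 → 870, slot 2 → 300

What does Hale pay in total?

Sorting advertisers: $7.17 (Tessera) > $7.06 (Pike) > $3.52 (Talon) > …
Hale ranks below slot 2 → no slot, pays nothing.

Hale pays $0.00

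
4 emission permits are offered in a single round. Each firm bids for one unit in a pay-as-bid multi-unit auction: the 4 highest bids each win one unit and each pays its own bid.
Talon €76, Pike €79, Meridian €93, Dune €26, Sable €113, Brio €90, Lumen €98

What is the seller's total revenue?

Sorting: 113 (Sable), 98 (Lumen), 93 (Meridian), 90 (Brio), 79 (Pike), 76 (Talon), …
Winners (4 units): Sable, Lumen, Meridian, Brio.
Total revenue = 113 + 98 + 93 + 90 = €394.

Total revenue: €394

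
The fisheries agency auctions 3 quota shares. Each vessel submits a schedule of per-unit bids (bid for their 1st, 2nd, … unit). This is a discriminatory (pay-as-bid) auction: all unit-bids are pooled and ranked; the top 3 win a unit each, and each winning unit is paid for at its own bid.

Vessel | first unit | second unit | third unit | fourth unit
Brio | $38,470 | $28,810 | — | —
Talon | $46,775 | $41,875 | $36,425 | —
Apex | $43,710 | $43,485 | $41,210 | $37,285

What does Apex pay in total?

Apex pays $87,195

All unit-bids, highest first — top 3: 46,775 (Talon-1), 43,710 (Apex-1), 43,485 (Apex-2)
Next rejected bid: $41,875 (not a price — pay-as-bid).
Apex's winning unit-bids: 43,710 + 43,485 = $87,195.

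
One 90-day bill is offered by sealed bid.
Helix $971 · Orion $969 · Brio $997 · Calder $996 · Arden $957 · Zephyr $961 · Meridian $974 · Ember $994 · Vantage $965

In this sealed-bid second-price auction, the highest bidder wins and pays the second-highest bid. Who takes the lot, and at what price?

Sealed-bid second-price auction: the highest bidder wins and pays the second-highest bid.
Bids in order: 997 (Brio) > 996 (Calder) > 994 (Ember) > 974 (Meridian) > 971 (Helix) > 969 (Orion) > …
Second-price: Brio pays Calder's bid of $996.

Brio pays $996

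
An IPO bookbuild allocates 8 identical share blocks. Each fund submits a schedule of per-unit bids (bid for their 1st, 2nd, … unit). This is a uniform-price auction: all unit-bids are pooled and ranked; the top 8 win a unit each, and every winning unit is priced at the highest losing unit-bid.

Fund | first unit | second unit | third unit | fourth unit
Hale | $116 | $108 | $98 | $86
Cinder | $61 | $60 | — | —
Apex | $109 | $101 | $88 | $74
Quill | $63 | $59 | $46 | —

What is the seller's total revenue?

Total revenue: $504

Merging the schedules and taking the best 8: 116 (Hale-1), 109 (Apex-1), 108 (Hale-2), 101 (Apex-2), 98 (Hale-3), 88 (Apex-3), 86 (Hale-4), 74 (Apex-4)
Highest rejected unit-bid = $63.
Allocation: Apex 4, Hale 4. Every unit priced at $63.
Revenue = 8 × 63 = $504.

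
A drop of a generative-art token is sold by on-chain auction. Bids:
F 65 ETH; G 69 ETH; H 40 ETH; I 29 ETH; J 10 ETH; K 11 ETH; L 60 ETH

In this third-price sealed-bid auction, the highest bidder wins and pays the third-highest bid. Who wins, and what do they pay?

Rule: the highest bidder wins and pays the third-highest bid.
Bids ranked: 69 (G) > 65 (F) > 60 (L) > 40 (H) > 29 (I) > 11 (K) > …
G wins; payment is bid #3 in the ranking = 60 ETH.

G pays 60 ETH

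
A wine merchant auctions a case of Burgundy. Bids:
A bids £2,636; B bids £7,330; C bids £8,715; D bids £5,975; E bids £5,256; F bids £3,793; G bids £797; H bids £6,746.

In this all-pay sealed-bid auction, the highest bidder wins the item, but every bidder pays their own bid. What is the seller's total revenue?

Total revenue: £41,248

Bids in order: 8,715 (C) > 7,330 (B) > 6,746 (H) > 5,975 (D) > 5,256 (E) > 3,793 (F) > …
Every bidder forfeits their bid regardless of winning.
Revenue = 2,636 + 7,330 + 8,715 + 5,975 + 5,256 + 3,793 + 797 + 6,746 = £41,248.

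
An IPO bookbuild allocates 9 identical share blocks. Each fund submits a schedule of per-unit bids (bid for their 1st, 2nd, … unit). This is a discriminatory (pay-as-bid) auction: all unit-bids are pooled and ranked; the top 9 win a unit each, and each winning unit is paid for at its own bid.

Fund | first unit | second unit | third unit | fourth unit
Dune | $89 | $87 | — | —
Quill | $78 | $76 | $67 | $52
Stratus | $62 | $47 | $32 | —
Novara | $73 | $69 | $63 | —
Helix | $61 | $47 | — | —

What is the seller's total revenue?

Total revenue: $664

Merging the schedules and taking the best 9: 89 (Dune-1), 87 (Dune-2), 78 (Quill-1), 76 (Quill-2), 73 (Novara-1), 69 (Novara-2), 67 (Quill-3), 63 (Novara-3), 62 (Stratus-1)
Next rejected bid: $61 (not a price — pay-as-bid).
Each winning unit pays its own bid.
Revenue = 89 + 87 + 78 + 76 + 73 + 69 + 67 + 63 + 62 = $664.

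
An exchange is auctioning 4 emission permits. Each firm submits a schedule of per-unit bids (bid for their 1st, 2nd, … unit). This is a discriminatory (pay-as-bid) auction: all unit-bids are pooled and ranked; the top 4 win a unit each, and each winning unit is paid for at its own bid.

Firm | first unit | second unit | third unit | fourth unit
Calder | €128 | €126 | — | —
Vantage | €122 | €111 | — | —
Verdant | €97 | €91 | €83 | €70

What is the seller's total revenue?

Total revenue: €487

Merging the schedules and taking the best 4: 128 (Calder-1), 126 (Calder-2), 122 (Vantage-1), 111 (Vantage-2)
Next rejected bid: €97 (not a price — pay-as-bid).
Each winning unit pays its own bid.
Revenue = 128 + 126 + 122 + 111 = €487.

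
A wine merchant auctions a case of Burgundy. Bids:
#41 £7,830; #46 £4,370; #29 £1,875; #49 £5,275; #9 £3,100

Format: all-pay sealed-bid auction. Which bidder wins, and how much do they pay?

Sorting bids: 7,830 (#41) > 5,275 (#49) > 4,370 (#46) > 3,100 (#9) > 1,875 (#29)
#41 is highest and takes the item; every bidder forfeits their bid.

#41 pays £7,830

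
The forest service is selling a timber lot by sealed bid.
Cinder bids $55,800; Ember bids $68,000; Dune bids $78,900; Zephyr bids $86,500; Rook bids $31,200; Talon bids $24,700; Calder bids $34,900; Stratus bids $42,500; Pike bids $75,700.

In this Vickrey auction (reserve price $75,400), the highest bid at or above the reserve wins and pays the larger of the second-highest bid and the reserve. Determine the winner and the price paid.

Vickrey auction (reserve price $75,400): the highest bid at or above the reserve wins and pays the larger of the second-highest bid and the reserve.
Bids ranked: 86,500 (Zephyr) > 78,900 (Dune) > 75,700 (Pike) > 68,000 (Ember) > 55,800 (Cinder) > 42,500 (Stratus) > …
Zephyr has the top bid at or above the reserve ($86,500).
max(second-highest $78,900, reserve $75,400) = $78,900; the reserve does not bind.

Zephyr pays $78,900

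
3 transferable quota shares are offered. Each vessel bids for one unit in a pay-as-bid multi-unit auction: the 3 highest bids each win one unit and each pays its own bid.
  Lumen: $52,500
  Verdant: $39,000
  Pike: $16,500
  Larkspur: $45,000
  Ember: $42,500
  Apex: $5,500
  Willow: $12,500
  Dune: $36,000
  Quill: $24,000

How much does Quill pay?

Quill pays $0

Bids ranked high→low: 52,500 (Lumen), 45,000 (Larkspur), 42,500 (Ember), 39,000 (Verdant), 36,000 (Dune), …
The 3 highest are Lumen, Larkspur, Ember.
Quill does not win → $0.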